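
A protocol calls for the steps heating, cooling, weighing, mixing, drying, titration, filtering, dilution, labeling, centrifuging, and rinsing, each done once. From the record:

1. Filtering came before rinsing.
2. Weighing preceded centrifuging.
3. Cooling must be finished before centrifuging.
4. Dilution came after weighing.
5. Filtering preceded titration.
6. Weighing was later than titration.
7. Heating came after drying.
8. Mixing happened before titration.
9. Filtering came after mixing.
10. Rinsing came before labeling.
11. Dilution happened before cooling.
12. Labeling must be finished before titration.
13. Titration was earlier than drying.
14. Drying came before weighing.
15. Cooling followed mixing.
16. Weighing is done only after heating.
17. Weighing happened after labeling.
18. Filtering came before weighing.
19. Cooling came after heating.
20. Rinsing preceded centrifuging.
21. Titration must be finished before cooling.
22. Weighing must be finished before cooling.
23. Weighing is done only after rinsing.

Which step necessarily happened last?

centrifuging

Every other step has a chain of constraints placing it before centrifuging, so centrifuging is last.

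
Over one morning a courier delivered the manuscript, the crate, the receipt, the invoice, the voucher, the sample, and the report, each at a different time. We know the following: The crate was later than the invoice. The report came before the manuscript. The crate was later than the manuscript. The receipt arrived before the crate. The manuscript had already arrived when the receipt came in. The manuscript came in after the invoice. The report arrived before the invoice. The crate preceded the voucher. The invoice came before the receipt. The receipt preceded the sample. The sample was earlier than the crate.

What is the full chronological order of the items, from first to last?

The constraints fix every adjacent pair, so only one ordering works:
the report → the invoice → the manuscript → the receipt → the sample → the crate → the voucher.

the report, the invoice, the manuscript, the receipt, the sample, the crate, the voucher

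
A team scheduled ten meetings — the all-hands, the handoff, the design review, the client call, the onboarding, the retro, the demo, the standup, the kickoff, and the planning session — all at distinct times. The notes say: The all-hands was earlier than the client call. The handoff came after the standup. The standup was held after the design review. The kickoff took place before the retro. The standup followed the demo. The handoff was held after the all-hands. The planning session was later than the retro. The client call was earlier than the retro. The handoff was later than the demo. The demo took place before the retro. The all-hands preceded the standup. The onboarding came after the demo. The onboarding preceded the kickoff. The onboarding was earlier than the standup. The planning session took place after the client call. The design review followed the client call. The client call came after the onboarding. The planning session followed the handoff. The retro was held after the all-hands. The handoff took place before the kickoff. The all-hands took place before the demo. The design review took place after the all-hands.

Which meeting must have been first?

the all-hands

The all-hands has a chain of constraints placing it before every other meeting, so the all-hands must be first.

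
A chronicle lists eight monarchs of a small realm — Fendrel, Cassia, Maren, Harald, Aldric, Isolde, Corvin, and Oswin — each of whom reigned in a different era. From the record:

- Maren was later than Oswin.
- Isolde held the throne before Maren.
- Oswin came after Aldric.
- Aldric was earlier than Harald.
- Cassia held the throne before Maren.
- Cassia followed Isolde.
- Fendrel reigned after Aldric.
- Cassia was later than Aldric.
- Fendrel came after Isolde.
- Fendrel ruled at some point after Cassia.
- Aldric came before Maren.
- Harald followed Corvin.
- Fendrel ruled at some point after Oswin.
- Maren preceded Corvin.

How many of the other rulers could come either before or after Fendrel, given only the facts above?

Forced before Fendrel: Aldric, Cassia, Isolde, and Oswin.
That leaves Corvin, Harald, and Maren with no forced order relative to Fendrel — 3.

3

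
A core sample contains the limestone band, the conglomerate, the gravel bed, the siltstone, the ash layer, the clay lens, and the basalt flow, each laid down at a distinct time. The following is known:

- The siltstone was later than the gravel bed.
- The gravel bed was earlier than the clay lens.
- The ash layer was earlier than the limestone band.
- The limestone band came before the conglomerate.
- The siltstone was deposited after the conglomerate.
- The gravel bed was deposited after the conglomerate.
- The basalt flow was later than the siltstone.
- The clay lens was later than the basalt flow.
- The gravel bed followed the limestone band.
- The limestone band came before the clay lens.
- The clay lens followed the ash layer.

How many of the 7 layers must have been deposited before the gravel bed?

Directly stated before the gravel bed: the conglomerate and the limestone band.
The ash layer reaches the gravel bed via the ash layer → the limestone band → the gravel bed.
That's the ash layer, the conglomerate, and the limestone band — 3 in all.

3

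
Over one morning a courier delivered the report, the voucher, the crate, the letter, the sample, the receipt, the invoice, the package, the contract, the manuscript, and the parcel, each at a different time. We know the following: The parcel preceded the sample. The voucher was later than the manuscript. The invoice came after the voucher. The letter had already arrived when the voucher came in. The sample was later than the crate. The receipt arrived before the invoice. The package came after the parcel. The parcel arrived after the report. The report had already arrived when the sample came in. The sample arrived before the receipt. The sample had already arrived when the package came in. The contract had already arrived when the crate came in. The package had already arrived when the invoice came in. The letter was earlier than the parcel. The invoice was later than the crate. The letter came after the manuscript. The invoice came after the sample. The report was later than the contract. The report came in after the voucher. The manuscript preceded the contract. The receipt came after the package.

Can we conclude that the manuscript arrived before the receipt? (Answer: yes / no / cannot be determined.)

Chain the constraints: the manuscript → the contract → the crate → the sample → the receipt. Each link is directly stated, so the manuscript comes before the receipt.

yes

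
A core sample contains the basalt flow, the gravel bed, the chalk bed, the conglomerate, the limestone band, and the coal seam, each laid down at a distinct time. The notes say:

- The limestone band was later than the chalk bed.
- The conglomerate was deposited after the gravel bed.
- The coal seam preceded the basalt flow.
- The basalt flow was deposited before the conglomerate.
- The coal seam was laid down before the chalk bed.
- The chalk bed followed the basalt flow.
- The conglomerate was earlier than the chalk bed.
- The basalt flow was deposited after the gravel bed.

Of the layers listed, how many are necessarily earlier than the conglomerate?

Directly stated before the conglomerate: the basalt flow and the gravel bed.
The coal seam reaches the conglomerate via the coal seam → the basalt flow → the conglomerate.
No chain forces the chalk bed (or any of the others) ahead of the conglomerate.
That's the basalt flow, the coal seam, and the gravel bed — 3 in all.

3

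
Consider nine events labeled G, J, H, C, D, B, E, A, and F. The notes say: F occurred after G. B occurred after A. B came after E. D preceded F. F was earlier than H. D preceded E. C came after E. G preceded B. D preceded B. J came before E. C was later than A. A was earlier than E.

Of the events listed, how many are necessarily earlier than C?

Directly stated before C: A and E.
D reaches C via D → E → C.
J reaches C via J → E → C.
That's A, D, E, and J — 4 in all.

4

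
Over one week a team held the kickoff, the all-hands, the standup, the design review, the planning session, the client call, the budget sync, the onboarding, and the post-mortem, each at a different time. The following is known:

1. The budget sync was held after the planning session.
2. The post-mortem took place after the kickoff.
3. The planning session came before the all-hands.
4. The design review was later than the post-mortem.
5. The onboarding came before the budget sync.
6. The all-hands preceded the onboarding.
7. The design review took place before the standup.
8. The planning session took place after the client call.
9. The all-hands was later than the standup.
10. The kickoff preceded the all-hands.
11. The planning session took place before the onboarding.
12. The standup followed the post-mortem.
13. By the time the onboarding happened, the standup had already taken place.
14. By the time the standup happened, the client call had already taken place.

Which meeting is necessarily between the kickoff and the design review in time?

Tracing the constraints gives the kickoff → the post-mortem → the design review, so the post-mortem sits after the kickoff and before the design review.
No other meeting is forced both after the kickoff and before the design review.

the post-mortem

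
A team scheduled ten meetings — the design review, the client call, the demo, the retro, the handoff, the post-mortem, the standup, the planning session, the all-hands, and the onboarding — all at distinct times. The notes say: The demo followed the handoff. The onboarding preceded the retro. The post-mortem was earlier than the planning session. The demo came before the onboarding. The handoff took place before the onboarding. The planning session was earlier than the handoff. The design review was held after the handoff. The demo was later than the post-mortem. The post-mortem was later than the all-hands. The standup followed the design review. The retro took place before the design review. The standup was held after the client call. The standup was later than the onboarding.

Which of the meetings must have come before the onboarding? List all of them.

the all-hands, the demo, the handoff, the planning session, the post-mortem

Directly stated before the onboarding: the demo and the handoff.
The all-hands reaches the onboarding via the all-hands → the post-mortem → the demo → the onboarding.
The planning session reaches the onboarding via the planning session → the handoff → the onboarding.
The post-mortem reaches the onboarding via the post-mortem → the demo → the onboarding.
No chain forces the client call (or any of the others) ahead of the onboarding.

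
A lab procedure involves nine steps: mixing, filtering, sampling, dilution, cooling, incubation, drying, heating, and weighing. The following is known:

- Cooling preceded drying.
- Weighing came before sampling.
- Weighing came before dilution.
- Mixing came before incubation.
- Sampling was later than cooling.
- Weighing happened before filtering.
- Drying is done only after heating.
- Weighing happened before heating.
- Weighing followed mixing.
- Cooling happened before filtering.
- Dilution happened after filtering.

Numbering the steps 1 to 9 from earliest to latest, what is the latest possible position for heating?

Heating must come before drying — 1 step forced after it.
Everything else can be placed before heating in some valid order, so heating can sit as late as position 9 − 1 = 8.

8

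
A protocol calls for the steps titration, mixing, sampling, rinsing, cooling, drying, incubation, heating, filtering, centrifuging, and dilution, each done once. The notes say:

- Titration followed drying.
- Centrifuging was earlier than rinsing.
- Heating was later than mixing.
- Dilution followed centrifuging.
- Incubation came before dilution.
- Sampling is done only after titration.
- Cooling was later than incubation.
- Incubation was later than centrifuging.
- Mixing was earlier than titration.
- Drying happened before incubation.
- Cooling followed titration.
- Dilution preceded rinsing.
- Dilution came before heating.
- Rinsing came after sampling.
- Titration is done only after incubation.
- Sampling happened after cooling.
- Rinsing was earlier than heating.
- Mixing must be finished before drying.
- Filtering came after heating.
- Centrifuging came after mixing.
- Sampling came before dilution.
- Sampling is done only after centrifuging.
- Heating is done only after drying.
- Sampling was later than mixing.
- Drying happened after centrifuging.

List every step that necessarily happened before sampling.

centrifuging, cooling, drying, incubation, mixing, titration

Directly stated before sampling: centrifuging, cooling, mixing, and titration.
Drying reaches sampling via drying → titration → sampling.
Incubation reaches sampling via incubation → titration → sampling.
No chain forces rinsing (or any of the others) ahead of sampling.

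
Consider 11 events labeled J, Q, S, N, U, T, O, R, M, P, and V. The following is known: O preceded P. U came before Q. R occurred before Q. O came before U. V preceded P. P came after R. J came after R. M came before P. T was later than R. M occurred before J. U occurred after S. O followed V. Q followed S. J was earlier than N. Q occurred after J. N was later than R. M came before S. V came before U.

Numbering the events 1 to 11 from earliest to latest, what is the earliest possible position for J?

3

M and R must both come before J — 2 forced predecessors.
Nothing else is forced ahead of J, so its earliest slot is position 2 + 1 = 3.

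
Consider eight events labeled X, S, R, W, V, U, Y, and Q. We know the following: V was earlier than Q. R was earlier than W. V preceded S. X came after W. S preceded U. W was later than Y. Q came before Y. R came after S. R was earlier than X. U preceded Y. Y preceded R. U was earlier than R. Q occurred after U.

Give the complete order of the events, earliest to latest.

V, S, U, Q, Y, R, W, X

The constraints fix every adjacent pair, so only one ordering works:
V → S → U → Q → Y → R → W → X.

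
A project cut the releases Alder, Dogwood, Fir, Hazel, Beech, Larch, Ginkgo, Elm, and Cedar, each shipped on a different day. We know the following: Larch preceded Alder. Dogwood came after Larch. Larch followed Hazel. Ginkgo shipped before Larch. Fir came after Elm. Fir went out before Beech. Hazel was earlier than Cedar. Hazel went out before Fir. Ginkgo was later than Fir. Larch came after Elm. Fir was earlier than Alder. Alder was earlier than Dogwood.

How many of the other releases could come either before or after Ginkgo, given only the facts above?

Forced before Ginkgo: Elm, Fir, and Hazel; forced after Ginkgo: Alder, Dogwood, and Larch.
That leaves Beech and Cedar with no forced order relative to Ginkgo — 2.

2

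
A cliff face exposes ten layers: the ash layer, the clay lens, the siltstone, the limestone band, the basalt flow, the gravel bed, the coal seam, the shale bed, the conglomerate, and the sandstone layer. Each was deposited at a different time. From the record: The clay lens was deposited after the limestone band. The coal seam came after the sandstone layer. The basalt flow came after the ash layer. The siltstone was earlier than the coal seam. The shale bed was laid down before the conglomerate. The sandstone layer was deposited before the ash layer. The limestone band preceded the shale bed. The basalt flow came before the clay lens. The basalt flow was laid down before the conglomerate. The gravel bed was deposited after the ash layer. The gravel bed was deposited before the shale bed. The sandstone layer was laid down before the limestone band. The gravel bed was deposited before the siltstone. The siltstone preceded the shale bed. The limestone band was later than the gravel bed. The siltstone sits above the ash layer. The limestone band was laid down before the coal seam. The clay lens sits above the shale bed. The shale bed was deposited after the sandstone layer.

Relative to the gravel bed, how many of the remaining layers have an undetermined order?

1

Forced before the gravel bed: the ash layer and the sandstone layer; forced after the gravel bed: the clay lens, the coal seam, the conglomerate, the limestone band, the shale bed, and the siltstone.
That leaves the basalt flow with no forced order relative to the gravel bed — 1.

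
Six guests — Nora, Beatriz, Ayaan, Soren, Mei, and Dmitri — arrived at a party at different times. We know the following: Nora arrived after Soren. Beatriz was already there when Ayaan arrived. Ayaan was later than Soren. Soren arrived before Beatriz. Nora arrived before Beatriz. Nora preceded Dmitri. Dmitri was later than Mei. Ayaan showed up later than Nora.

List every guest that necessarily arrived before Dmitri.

Directly stated before Dmitri: Mei and Nora.
Soren reaches Dmitri via Soren → Nora → Dmitri.
No chain forces Beatriz (or any of the others) ahead of Dmitri.

Mei, Nora, Soren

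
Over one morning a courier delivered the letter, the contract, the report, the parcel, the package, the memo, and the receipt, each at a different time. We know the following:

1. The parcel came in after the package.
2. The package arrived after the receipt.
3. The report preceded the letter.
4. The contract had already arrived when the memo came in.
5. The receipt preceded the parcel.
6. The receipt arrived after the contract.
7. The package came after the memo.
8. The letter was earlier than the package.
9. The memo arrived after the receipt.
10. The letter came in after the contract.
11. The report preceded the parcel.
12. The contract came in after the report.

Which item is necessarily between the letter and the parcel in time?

Tracing the constraints gives the letter → the package → the parcel, so the package sits after the letter and before the parcel.
No other item is forced both after the letter and before the parcel.

the package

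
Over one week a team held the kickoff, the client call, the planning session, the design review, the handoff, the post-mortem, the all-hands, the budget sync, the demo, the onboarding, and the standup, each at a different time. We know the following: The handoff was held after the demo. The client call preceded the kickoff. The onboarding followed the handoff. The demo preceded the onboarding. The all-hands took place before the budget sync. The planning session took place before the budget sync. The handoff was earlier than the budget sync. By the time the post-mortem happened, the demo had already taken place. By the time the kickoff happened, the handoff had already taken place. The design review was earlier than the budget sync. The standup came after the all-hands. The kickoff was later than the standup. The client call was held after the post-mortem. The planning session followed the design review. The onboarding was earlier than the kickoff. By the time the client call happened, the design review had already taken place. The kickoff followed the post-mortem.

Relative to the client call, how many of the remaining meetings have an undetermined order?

Forced before the client call: the demo, the design review, and the post-mortem; forced after the client call: the kickoff.
That leaves the all-hands, the budget sync, the handoff, the onboarding, the planning session, and the standup with no forced order relative to the client call — 6.

6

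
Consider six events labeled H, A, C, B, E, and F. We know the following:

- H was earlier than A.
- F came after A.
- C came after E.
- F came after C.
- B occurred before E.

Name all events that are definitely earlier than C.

B, E

Directly stated before C: E.
B reaches C via B → E → C.
No chain forces A (or any of the others) ahead of C.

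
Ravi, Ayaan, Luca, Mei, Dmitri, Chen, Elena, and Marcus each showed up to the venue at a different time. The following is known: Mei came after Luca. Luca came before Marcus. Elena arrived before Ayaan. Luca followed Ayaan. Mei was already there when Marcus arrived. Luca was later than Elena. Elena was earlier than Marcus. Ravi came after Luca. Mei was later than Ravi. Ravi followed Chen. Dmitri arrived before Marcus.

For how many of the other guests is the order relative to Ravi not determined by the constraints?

1

Forced before Ravi: Ayaan, Chen, Elena, and Luca; forced after Ravi: Marcus and Mei.
That leaves Dmitri with no forced order relative to Ravi — 1.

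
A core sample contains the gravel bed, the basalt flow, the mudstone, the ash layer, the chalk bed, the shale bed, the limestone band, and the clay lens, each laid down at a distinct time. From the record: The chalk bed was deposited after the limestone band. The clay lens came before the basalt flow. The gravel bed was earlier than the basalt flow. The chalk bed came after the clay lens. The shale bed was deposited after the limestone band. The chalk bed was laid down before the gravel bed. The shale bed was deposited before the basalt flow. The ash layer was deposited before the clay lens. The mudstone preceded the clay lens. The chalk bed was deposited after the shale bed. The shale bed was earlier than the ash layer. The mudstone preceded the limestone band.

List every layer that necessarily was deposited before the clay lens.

Directly stated before the clay lens: the ash layer and the mudstone.
The limestone band reaches the clay lens via the limestone band → the shale bed → the ash layer → the clay lens.
The shale bed reaches the clay lens via the shale bed → the ash layer → the clay lens.

the ash layer, the limestone band, the mudstone, the shale bed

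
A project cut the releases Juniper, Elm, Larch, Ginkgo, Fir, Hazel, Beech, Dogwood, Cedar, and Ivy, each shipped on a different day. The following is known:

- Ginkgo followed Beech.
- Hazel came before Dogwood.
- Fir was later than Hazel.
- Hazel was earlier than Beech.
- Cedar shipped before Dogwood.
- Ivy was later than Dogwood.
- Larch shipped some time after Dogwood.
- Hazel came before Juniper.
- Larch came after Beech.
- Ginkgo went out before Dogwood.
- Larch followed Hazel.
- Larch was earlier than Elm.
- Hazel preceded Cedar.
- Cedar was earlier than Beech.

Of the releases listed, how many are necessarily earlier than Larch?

5

Directly stated before Larch: Beech, Dogwood, and Hazel.
Cedar reaches Larch via Cedar → Dogwood → Larch.
Ginkgo reaches Larch via Ginkgo → Dogwood → Larch.
No chain forces Ivy (or any of the others) ahead of Larch.
That's Beech, Cedar, Dogwood, Ginkgo, and Hazel — 5 in all.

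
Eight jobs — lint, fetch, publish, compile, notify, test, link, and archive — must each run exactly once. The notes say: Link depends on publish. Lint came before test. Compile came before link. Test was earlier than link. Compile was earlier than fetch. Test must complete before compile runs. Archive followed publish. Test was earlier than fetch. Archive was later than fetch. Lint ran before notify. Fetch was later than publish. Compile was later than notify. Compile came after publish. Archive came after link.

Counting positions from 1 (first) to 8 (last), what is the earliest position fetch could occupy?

Compile, lint, notify, publish, and test must all come before fetch — 5 forced predecessors.
Nothing else is forced ahead of fetch, so its earliest slot is position 5 + 1 = 6.

6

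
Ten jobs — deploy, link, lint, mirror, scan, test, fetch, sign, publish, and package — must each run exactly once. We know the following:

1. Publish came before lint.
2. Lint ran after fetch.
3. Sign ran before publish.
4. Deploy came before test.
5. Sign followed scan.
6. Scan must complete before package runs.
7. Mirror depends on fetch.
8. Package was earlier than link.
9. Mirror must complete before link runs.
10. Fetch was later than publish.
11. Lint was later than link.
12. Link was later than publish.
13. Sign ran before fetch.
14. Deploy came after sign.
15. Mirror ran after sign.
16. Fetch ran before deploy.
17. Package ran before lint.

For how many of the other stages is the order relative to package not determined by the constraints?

6

Forced before package: scan; forced after package: link and lint.
That leaves deploy, fetch, mirror, publish, sign, and test with no forced order relative to package — 6.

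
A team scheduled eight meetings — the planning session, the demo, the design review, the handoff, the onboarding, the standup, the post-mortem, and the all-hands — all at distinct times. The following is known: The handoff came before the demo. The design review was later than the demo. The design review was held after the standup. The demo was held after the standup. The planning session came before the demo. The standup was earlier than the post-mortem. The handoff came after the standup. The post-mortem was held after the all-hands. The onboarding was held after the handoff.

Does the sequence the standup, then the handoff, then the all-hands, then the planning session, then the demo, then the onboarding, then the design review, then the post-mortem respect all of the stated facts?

yes

Check each stated constraint against the proposed order — e.g. the standup is ahead of the design review; the standup is ahead of the post-mortem. Every pair is in the required order; nothing is violated.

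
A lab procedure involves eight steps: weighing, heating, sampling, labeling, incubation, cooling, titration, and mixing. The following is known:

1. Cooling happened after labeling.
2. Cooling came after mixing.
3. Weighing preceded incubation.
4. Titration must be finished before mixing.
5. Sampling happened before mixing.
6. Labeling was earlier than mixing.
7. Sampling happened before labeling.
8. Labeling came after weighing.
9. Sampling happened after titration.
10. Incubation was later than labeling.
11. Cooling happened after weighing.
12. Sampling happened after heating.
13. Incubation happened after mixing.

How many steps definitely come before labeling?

Directly stated before labeling: sampling and weighing.
Heating reaches labeling via heating → sampling → labeling.
Titration reaches labeling via titration → sampling → labeling.
That's heating, sampling, titration, and weighing — 4 in all.

4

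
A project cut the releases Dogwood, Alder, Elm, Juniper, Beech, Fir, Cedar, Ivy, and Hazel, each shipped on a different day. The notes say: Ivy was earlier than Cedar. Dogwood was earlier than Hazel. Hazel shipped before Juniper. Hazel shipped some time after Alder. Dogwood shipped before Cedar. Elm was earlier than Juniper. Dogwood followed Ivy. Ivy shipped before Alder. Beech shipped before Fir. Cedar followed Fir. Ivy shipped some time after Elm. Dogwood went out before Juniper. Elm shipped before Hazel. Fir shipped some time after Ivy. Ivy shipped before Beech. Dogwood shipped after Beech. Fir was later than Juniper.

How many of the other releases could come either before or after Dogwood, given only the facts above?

1

Forced before Dogwood: Beech, Elm, and Ivy; forced after Dogwood: Cedar, Fir, Hazel, and Juniper.
That leaves Alder with no forced order relative to Dogwood — 1.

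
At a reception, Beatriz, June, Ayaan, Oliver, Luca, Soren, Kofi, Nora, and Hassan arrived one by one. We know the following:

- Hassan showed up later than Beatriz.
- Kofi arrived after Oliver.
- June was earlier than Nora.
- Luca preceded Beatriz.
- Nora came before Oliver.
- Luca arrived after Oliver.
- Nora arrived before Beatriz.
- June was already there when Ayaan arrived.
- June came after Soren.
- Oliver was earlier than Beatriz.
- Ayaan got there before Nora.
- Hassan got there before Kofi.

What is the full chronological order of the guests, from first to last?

Soren, June, Ayaan, Nora, Oliver, Luca, Beatriz, Hassan, Kofi

The constraints fix every adjacent pair, so only one ordering works:
Soren → June → Ayaan → Nora → Oliver → Luca → Beatriz → Hassan → Kofi.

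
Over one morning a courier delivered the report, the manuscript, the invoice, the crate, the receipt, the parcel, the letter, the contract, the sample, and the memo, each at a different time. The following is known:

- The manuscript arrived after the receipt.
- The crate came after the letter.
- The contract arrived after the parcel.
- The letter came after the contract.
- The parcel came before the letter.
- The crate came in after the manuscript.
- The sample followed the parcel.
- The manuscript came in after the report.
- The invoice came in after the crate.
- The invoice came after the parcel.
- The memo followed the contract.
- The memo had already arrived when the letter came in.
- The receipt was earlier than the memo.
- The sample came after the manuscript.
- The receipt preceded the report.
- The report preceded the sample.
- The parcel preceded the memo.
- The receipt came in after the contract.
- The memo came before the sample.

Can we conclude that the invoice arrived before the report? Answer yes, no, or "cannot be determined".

Tracing the constraints gives the report → the manuscript → the crate → the invoice, so the report must come before the invoice.
That means the invoice cannot be before the report.

no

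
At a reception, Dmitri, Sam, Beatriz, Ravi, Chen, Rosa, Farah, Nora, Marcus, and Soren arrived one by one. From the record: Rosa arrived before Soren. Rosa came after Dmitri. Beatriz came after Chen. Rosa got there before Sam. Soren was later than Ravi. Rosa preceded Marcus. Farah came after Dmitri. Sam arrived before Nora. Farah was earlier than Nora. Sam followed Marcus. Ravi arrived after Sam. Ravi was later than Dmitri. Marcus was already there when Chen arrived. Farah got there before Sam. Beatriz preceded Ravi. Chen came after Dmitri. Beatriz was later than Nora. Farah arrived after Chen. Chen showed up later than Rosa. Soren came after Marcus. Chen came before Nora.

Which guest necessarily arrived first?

Dmitri has a chain of constraints placing them before every other guest, so Dmitri must be first.

Dmitri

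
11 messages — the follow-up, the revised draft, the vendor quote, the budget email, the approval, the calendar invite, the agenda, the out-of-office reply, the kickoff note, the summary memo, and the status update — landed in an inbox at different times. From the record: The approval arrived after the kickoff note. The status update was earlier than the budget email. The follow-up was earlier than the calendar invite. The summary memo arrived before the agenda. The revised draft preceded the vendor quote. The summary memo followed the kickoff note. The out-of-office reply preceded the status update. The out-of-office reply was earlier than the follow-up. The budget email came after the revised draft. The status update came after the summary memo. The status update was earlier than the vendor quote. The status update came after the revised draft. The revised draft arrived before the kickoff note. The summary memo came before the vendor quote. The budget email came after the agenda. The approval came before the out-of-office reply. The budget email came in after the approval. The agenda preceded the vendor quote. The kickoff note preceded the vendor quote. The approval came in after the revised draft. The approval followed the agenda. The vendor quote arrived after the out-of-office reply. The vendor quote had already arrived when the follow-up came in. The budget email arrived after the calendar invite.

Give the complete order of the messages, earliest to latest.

the revised draft, the kickoff note, the summary memo, the agenda, the approval, the out-of-office reply, the status update, the vendor quote, the follow-up, the calendar invite, the budget email

The constraints fix every adjacent pair, so only one ordering works:
the revised draft → the kickoff note → the summary memo → the agenda → the approval → the out-of-office reply → the status update → the vendor quote → the follow-up → the calendar invite → the budget email.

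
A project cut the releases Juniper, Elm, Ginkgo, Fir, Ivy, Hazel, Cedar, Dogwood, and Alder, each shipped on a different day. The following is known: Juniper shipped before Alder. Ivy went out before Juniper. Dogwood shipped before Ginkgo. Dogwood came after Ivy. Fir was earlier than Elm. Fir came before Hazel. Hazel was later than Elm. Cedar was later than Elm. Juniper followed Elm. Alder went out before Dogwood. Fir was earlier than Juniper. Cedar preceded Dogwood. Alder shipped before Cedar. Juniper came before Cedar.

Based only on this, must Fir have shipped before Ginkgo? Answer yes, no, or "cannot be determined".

yes

Chain the constraints: Fir → Elm → Cedar → Dogwood → Ginkgo. Each link is directly stated, so Fir comes before Ginkgo.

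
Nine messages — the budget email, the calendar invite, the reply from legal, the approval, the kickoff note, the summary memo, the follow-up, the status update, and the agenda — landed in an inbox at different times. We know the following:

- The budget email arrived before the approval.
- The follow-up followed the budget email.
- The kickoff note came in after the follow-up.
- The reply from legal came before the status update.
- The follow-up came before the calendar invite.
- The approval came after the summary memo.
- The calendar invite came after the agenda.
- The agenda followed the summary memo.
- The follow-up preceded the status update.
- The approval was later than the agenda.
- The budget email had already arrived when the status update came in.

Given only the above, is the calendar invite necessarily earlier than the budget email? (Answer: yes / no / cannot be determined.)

no

Tracing the constraints gives the budget email → the follow-up → the calendar invite, so the budget email must come before the calendar invite.
That means the calendar invite cannot be before the budget email.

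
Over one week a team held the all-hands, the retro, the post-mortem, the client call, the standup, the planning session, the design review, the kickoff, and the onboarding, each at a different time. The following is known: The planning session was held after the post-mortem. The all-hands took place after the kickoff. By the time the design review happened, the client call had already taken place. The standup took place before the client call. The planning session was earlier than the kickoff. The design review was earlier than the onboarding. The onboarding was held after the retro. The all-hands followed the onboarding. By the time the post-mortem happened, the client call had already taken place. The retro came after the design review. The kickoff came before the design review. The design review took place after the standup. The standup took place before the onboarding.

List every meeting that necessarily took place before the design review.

Directly stated before the design review: the client call, the kickoff, and the standup.
The planning session reaches the design review via the planning session → the kickoff → the design review.
The post-mortem reaches the design review via the post-mortem → the planning session → the kickoff → the design review.
No chain forces the retro (or any of the others) ahead of the design review.

the client call, the kickoff, the planning session, the post-mortem, the standup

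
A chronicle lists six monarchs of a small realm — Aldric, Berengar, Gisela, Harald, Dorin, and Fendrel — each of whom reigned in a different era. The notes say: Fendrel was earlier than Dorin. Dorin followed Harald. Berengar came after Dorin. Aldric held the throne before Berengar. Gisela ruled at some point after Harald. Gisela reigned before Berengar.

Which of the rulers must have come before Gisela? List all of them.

Directly stated before Gisela: Harald.

Harald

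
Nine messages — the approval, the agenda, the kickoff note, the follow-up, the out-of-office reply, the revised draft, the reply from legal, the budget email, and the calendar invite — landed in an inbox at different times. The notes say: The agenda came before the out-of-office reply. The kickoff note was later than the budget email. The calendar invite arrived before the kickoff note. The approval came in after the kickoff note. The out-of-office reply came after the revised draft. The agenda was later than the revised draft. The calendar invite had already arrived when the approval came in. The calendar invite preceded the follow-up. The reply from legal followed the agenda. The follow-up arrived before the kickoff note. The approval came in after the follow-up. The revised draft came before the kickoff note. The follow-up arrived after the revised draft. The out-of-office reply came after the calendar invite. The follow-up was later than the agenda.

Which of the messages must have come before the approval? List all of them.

Directly stated before the approval: the calendar invite, the follow-up, and the kickoff note.
The agenda reaches the approval via the agenda → the follow-up → the approval.
The budget email reaches the approval via the budget email → the kickoff note → the approval.
The revised draft reaches the approval via the revised draft → the kickoff note → the approval.
No chain forces the reply from legal (or any of the others) ahead of the approval.

the agenda, the budget email, the calendar invite, the follow-up, the kickoff note, the revised draft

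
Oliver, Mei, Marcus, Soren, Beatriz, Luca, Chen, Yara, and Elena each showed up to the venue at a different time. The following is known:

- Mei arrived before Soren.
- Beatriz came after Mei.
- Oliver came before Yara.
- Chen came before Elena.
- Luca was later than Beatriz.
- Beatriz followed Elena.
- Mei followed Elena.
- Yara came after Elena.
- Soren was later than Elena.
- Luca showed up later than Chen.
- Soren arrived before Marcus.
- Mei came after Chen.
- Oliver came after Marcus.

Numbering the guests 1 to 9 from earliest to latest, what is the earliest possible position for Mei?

3

Chen and Elena must both come before Mei — 2 forced predecessors.
Nothing else is forced ahead of Mei, so their earliest slot is position 2 + 1 = 3.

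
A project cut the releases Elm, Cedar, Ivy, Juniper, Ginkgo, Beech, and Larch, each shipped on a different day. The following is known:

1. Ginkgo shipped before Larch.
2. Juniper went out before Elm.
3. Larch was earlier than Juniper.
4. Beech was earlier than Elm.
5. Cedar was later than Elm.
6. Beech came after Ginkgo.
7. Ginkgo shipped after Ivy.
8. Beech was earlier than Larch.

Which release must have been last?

Every other release has a chain of constraints placing it before Cedar, so Cedar is last.

Cedar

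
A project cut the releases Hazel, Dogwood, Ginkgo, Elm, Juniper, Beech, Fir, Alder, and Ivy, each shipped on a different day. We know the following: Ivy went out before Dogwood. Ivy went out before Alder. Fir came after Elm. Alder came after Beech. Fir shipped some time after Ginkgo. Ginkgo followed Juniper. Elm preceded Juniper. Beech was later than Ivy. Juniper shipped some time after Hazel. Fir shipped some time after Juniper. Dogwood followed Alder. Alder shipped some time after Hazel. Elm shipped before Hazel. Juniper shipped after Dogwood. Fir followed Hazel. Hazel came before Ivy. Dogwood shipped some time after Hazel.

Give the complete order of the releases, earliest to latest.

The constraints fix every adjacent pair, so only one ordering works:
Elm → Hazel → Ivy → Beech → Alder → Dogwood → Juniper → Ginkgo → Fir.

Elm, Hazel, Ivy, Beech, Alder, Dogwood, Juniper, Ginkgo, Fir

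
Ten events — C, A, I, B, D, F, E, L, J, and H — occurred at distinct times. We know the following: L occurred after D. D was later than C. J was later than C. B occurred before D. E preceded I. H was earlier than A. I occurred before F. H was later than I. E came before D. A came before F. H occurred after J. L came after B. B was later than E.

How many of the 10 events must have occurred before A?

Directly stated before A: H.
C reaches A via C → J → H → A.
E reaches A via E → I → H → A.
I reaches A via I → H → A.
Likewise J reaches A by chaining the stated constraints.
No chain forces L (or any of the others) ahead of A.
That's C, E, H, I, and J — 5 in all.

5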